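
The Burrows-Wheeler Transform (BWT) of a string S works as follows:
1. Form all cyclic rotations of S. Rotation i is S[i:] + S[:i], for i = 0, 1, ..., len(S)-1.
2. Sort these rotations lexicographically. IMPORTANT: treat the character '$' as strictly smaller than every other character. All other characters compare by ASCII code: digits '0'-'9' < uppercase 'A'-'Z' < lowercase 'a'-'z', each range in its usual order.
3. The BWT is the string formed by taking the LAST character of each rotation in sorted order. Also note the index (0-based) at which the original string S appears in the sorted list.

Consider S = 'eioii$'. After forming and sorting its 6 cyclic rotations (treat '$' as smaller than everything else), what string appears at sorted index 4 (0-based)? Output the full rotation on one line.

Answer: ioii$e

Derivation:
All 6 rotations (rotation i = S[i:]+S[:i]):
  rot[0] = eioii$
  rot[1] = ioii$e
  rot[2] = oii$ei
  rot[3] = ii$eio
  rot[4] = i$eioi
  rot[5] = $eioii
Sorted (with $ < everything):
  sorted[0] = $eioii
  sorted[1] = eioii$
  sorted[2] = i$eioi
  sorted[3] = ii$eio
  sorted[4] = ioii$e
  sorted[5] = oii$ei
sorted[4] = ioii$e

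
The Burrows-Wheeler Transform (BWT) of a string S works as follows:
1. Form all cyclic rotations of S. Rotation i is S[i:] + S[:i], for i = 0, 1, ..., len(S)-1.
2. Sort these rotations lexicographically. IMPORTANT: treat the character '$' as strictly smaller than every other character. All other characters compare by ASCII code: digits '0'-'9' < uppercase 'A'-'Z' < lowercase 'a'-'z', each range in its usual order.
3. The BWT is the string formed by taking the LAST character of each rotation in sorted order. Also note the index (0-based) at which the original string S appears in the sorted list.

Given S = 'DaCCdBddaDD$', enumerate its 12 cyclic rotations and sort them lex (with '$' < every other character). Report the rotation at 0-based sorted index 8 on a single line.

All 12 rotations (rotation i = S[i:]+S[:i]):
  rot[0] = DaCCdBddaDD$
  rot[1] = aCCdBddaDD$D
  rot[2] = CCdBddaDD$Da
  rot[3] = CdBddaDD$DaC
  rot[4] = dBddaDD$DaCC
  rot[5] = BddaDD$DaCCd
  rot[6] = ddaDD$DaCCdB
  rot[7] = daDD$DaCCdBd
  rot[8] = aDD$DaCCdBdd
  rot[9] = DD$DaCCdBdda
  rot[10] = D$DaCCdBddaD
  rot[11] = $DaCCdBddaDD
Sorted (with $ < everything):
  sorted[0] = $DaCCdBddaDD
  sorted[1] = BddaDD$DaCCd
  sorted[2] = CCdBddaDD$Da
  sorted[3] = CdBddaDD$DaC
  sorted[4] = D$DaCCdBddaD
  sorted[5] = DD$DaCCdBdda
  sorted[6] = DaCCdBddaDD$
  sorted[7] = aCCdBddaDD$D
  sorted[8] = aDD$DaCCdBdd
  sorted[9] = dBddaDD$DaCC
  sorted[10] = daDD$DaCCdBd
  sorted[11] = ddaDD$DaCCdB
sorted[8] = aDD$DaCCdBdd

Answer: aDD$DaCCdBdd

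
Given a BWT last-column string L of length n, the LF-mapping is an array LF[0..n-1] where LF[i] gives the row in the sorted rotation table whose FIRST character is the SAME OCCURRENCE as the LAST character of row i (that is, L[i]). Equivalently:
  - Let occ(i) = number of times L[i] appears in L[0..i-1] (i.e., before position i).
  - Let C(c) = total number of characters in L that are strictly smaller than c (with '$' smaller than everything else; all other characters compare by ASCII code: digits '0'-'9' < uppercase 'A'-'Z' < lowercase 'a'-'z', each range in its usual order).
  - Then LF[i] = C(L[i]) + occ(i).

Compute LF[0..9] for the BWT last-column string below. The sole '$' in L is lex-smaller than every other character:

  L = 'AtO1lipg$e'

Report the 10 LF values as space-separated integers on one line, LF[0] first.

Char counts: '$':1, '1':1, 'A':1, 'O':1, 'e':1, 'g':1, 'i':1, 'l':1, 'p':1, 't':1
C (first-col start): C('$')=0, C('1')=1, C('A')=2, C('O')=3, C('e')=4, C('g')=5, C('i')=6, C('l')=7, C('p')=8, C('t')=9
L[0]='A': occ=0, LF[0]=C('A')+0=2+0=2
L[1]='t': occ=0, LF[1]=C('t')+0=9+0=9
L[2]='O': occ=0, LF[2]=C('O')+0=3+0=3
L[3]='1': occ=0, LF[3]=C('1')+0=1+0=1
L[4]='l': occ=0, LF[4]=C('l')+0=7+0=7
L[5]='i': occ=0, LF[5]=C('i')+0=6+0=6
L[6]='p': occ=0, LF[6]=C('p')+0=8+0=8
L[7]='g': occ=0, LF[7]=C('g')+0=5+0=5
L[8]='$': occ=0, LF[8]=C('$')+0=0+0=0
L[9]='e': occ=0, LF[9]=C('e')+0=4+0=4

Answer: 2 9 3 1 7 6 8 5 0 4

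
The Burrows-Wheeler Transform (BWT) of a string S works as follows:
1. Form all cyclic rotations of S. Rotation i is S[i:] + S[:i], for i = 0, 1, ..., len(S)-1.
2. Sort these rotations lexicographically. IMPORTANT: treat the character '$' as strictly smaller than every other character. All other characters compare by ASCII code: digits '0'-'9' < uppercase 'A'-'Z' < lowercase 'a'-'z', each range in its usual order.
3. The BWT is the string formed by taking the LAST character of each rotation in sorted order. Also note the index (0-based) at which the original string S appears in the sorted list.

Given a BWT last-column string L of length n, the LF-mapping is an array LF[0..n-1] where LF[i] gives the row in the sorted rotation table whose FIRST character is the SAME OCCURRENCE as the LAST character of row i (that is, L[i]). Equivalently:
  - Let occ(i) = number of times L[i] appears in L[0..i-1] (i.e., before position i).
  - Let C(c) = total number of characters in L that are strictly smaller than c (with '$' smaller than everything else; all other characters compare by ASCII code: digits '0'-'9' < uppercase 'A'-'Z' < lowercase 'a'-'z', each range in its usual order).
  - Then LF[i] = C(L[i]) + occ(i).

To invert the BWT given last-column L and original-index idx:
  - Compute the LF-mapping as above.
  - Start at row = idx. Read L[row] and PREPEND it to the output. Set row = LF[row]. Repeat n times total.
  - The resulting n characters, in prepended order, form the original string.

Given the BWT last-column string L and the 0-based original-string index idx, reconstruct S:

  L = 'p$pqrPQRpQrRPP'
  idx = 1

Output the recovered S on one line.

LF mapping: 8 0 9 11 12 1 4 6 10 5 13 7 2 3
Walk LF starting at row 1, prepending L[row]:
  step 1: row=1, L[1]='$', prepend. Next row=LF[1]=0
  step 2: row=0, L[0]='p', prepend. Next row=LF[0]=8
  step 3: row=8, L[8]='p', prepend. Next row=LF[8]=10
  step 4: row=10, L[10]='r', prepend. Next row=LF[10]=13
  step 5: row=13, L[13]='P', prepend. Next row=LF[13]=3
  step 6: row=3, L[3]='q', prepend. Next row=LF[3]=11
  step 7: row=11, L[11]='R', prepend. Next row=LF[11]=7
  step 8: row=7, L[7]='R', prepend. Next row=LF[7]=6
  step 9: row=6, L[6]='Q', prepend. Next row=LF[6]=4
  step 10: row=4, L[4]='r', prepend. Next row=LF[4]=12
  step 11: row=12, L[12]='P', prepend. Next row=LF[12]=2
  step 12: row=2, L[2]='p', prepend. Next row=LF[2]=9
  step 13: row=9, L[9]='Q', prepend. Next row=LF[9]=5
  step 14: row=5, L[5]='P', prepend. Next row=LF[5]=1
Reversed output: PQpPrQRRqPrpp$

Answer: PQpPrQRRqPrpp$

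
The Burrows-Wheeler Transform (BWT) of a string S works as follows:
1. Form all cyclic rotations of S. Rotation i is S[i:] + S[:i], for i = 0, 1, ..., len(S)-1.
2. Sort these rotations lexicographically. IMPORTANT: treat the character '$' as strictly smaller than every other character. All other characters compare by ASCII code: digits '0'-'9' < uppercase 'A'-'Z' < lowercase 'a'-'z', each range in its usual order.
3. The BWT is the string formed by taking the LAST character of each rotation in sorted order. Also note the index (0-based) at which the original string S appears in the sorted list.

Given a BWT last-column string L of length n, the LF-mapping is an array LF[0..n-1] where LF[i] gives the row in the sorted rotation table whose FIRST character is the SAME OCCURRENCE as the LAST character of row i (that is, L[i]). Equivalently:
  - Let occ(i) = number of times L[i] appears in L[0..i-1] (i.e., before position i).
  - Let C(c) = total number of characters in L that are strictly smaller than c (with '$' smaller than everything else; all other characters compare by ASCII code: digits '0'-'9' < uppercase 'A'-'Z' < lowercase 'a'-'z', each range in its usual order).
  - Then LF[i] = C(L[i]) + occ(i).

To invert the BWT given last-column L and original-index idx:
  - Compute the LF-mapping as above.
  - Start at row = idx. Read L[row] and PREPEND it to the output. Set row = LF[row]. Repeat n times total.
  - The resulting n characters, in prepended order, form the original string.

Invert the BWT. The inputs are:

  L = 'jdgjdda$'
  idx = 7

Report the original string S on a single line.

LF mapping: 6 2 5 7 3 4 1 0
Walk LF starting at row 7, prepending L[row]:
  step 1: row=7, L[7]='$', prepend. Next row=LF[7]=0
  step 2: row=0, L[0]='j', prepend. Next row=LF[0]=6
  step 3: row=6, L[6]='a', prepend. Next row=LF[6]=1
  step 4: row=1, L[1]='d', prepend. Next row=LF[1]=2
  step 5: row=2, L[2]='g', prepend. Next row=LF[2]=5
  step 6: row=5, L[5]='d', prepend. Next row=LF[5]=4
  step 7: row=4, L[4]='d', prepend. Next row=LF[4]=3
  step 8: row=3, L[3]='j', prepend. Next row=LF[3]=7
Reversed output: jddgdaj$

Answer: jddgdaj$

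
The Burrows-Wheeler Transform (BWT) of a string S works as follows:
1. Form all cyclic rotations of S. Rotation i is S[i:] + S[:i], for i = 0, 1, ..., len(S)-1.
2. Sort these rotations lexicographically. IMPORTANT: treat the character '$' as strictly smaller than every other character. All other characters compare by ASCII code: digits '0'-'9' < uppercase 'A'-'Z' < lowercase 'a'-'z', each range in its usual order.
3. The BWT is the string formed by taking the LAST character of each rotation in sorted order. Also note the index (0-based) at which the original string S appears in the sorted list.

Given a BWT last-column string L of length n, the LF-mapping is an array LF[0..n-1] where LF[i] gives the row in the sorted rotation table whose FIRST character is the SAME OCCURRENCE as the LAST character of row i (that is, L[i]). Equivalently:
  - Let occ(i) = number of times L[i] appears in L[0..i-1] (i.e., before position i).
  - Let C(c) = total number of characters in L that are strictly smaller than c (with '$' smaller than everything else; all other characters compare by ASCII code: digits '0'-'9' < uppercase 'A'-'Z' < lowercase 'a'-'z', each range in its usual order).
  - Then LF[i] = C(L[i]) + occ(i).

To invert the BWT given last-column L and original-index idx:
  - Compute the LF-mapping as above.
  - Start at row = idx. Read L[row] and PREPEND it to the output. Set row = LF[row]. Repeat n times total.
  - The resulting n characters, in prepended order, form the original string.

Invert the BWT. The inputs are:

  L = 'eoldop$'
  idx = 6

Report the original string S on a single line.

LF mapping: 2 4 3 1 5 6 0
Walk LF starting at row 6, prepending L[row]:
  step 1: row=6, L[6]='$', prepend. Next row=LF[6]=0
  step 2: row=0, L[0]='e', prepend. Next row=LF[0]=2
  step 3: row=2, L[2]='l', prepend. Next row=LF[2]=3
  step 4: row=3, L[3]='d', prepend. Next row=LF[3]=1
  step 5: row=1, L[1]='o', prepend. Next row=LF[1]=4
  step 6: row=4, L[4]='o', prepend. Next row=LF[4]=5
  step 7: row=5, L[5]='p', prepend. Next row=LF[5]=6
Reversed output: poodle$

Answer: poodle$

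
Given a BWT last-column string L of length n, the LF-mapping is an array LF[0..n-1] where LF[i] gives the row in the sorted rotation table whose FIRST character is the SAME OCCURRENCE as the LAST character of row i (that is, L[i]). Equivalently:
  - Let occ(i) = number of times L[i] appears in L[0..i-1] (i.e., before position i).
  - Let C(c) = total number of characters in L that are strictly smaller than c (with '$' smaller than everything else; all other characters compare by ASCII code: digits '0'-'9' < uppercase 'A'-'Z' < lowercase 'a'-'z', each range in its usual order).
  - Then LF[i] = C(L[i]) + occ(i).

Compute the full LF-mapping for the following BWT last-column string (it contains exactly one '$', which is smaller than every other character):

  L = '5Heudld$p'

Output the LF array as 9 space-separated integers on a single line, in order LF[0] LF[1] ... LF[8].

Answer: 1 2 5 8 3 6 4 0 7

Derivation:
Char counts: '$':1, '5':1, 'H':1, 'd':2, 'e':1, 'l':1, 'p':1, 'u':1
C (first-col start): C('$')=0, C('5')=1, C('H')=2, C('d')=3, C('e')=5, C('l')=6, C('p')=7, C('u')=8
L[0]='5': occ=0, LF[0]=C('5')+0=1+0=1
L[1]='H': occ=0, LF[1]=C('H')+0=2+0=2
L[2]='e': occ=0, LF[2]=C('e')+0=5+0=5
L[3]='u': occ=0, LF[3]=C('u')+0=8+0=8
L[4]='d': occ=0, LF[4]=C('d')+0=3+0=3
L[5]='l': occ=0, LF[5]=C('l')+0=6+0=6
L[6]='d': occ=1, LF[6]=C('d')+1=3+1=4
L[7]='$': occ=0, LF[7]=C('$')+0=0+0=0
L[8]='p': occ=0, LF[8]=C('p')+0=7+0=7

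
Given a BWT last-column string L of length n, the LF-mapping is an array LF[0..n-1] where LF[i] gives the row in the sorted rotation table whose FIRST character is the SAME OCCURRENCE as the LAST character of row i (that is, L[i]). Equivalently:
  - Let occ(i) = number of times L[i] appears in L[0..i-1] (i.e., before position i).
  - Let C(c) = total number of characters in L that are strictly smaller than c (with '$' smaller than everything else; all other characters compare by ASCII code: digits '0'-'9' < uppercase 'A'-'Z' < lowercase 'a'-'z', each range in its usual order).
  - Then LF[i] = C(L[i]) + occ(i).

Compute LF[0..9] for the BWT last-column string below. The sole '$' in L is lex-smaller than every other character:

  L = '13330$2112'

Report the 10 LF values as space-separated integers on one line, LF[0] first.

Char counts: '$':1, '0':1, '1':3, '2':2, '3':3
C (first-col start): C('$')=0, C('0')=1, C('1')=2, C('2')=5, C('3')=7
L[0]='1': occ=0, LF[0]=C('1')+0=2+0=2
L[1]='3': occ=0, LF[1]=C('3')+0=7+0=7
L[2]='3': occ=1, LF[2]=C('3')+1=7+1=8
L[3]='3': occ=2, LF[3]=C('3')+2=7+2=9
L[4]='0': occ=0, LF[4]=C('0')+0=1+0=1
L[5]='$': occ=0, LF[5]=C('$')+0=0+0=0
L[6]='2': occ=0, LF[6]=C('2')+0=5+0=5
L[7]='1': occ=1, LF[7]=C('1')+1=2+1=3
L[8]='1': occ=2, LF[8]=C('1')+2=2+2=4
L[9]='2': occ=1, LF[9]=C('2')+1=5+1=6

Answer: 2 7 8 9 1 0 5 3 4 6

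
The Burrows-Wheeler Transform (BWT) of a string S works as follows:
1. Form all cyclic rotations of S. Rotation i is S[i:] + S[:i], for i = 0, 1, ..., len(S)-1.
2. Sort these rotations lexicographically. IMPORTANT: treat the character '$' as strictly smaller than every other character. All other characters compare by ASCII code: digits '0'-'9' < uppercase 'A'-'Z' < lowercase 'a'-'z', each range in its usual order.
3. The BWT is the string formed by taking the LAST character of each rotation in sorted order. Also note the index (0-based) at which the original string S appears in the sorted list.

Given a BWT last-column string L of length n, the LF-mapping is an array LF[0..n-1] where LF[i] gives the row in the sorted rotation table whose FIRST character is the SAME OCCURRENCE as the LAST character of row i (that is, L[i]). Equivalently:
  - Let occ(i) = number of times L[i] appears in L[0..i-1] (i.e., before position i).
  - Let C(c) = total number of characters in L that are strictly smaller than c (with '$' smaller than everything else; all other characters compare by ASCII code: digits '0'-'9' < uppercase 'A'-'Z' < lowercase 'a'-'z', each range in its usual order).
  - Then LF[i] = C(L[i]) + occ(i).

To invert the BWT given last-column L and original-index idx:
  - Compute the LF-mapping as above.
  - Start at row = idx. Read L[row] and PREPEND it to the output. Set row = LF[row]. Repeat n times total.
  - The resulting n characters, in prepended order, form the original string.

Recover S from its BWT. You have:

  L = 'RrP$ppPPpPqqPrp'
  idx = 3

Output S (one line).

Answer: PpPppPqqprrPPR$

Derivation:
LF mapping: 6 13 1 0 7 8 2 3 9 4 11 12 5 14 10
Walk LF starting at row 3, prepending L[row]:
  step 1: row=3, L[3]='$', prepend. Next row=LF[3]=0
  step 2: row=0, L[0]='R', prepend. Next row=LF[0]=6
  step 3: row=6, L[6]='P', prepend. Next row=LF[6]=2
  step 4: row=2, L[2]='P', prepend. Next row=LF[2]=1
  step 5: row=1, L[1]='r', prepend. Next row=LF[1]=13
  step 6: row=13, L[13]='r', prepend. Next row=LF[13]=14
  step 7: row=14, L[14]='p', prepend. Next row=LF[14]=10
  step 8: row=10, L[10]='q', prepend. Next row=LF[10]=11
  step 9: row=11, L[11]='q', prepend. Next row=LF[11]=12
  step 10: row=12, L[12]='P', prepend. Next row=LF[12]=5
  step 11: row=5, L[5]='p', prepend. Next row=LF[5]=8
  step 12: row=8, L[8]='p', prepend. Next row=LF[8]=9
  step 13: row=9, L[9]='P', prepend. Next row=LF[9]=4
  step 14: row=4, L[4]='p', prepend. Next row=LF[4]=7
  step 15: row=7, L[7]='P', prepend. Next row=LF[7]=3
Reversed output: PpPppPqqprrPPR$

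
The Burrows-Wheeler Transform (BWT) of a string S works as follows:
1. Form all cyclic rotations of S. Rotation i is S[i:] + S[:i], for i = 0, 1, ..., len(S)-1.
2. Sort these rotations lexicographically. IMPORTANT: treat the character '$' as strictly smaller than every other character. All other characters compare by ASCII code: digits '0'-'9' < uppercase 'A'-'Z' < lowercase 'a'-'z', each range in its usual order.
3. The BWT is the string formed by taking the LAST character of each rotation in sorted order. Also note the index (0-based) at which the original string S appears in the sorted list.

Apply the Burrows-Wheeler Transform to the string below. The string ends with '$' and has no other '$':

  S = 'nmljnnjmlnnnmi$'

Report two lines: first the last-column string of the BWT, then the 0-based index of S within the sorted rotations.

All 15 rotations (rotation i = S[i:]+S[:i]):
  rot[0] = nmljnnjmlnnnmi$
  rot[1] = mljnnjmlnnnmi$n
  rot[2] = ljnnjmlnnnmi$nm
  rot[3] = jnnjmlnnnmi$nml
  rot[4] = nnjmlnnnmi$nmlj
  rot[5] = njmlnnnmi$nmljn
  rot[6] = jmlnnnmi$nmljnn
  rot[7] = mlnnnmi$nmljnnj
  rot[8] = lnnnmi$nmljnnjm
  rot[9] = nnnmi$nmljnnjml
  rot[10] = nnmi$nmljnnjmln
  rot[11] = nmi$nmljnnjmlnn
  rot[12] = mi$nmljnnjmlnnn
  rot[13] = i$nmljnnjmlnnnm
  rot[14] = $nmljnnjmlnnnmi
Sorted (with $ < everything):
  sorted[0] = $nmljnnjmlnnnmi  (last char: 'i')
  sorted[1] = i$nmljnnjmlnnnm  (last char: 'm')
  sorted[2] = jmlnnnmi$nmljnn  (last char: 'n')
  sorted[3] = jnnjmlnnnmi$nml  (last char: 'l')
  sorted[4] = ljnnjmlnnnmi$nm  (last char: 'm')
  sorted[5] = lnnnmi$nmljnnjm  (last char: 'm')
  sorted[6] = mi$nmljnnjmlnnn  (last char: 'n')
  sorted[7] = mljnnjmlnnnmi$n  (last char: 'n')
  sorted[8] = mlnnnmi$nmljnnj  (last char: 'j')
  sorted[9] = njmlnnnmi$nmljn  (last char: 'n')
  sorted[10] = nmi$nmljnnjmlnn  (last char: 'n')
  sorted[11] = nmljnnjmlnnnmi$  (last char: '$')
  sorted[12] = nnjmlnnnmi$nmlj  (last char: 'j')
  sorted[13] = nnmi$nmljnnjmln  (last char: 'n')
  sorted[14] = nnnmi$nmljnnjml  (last char: 'l')
Last column: imnlmmnnjnn$jnl
Original string S is at sorted index 11

Answer: imnlmmnnjnn$jnl
11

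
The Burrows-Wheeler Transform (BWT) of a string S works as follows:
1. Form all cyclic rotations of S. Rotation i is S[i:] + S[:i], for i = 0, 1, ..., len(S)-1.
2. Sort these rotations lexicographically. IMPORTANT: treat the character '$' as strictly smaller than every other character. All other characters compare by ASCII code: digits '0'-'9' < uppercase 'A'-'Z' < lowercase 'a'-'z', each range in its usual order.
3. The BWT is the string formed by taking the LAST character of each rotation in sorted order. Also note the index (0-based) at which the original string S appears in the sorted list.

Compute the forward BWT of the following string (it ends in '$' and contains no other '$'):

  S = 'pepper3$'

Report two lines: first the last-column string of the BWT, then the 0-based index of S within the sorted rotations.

Answer: 3rpp$pee
4

Derivation:
All 8 rotations (rotation i = S[i:]+S[:i]):
  rot[0] = pepper3$
  rot[1] = epper3$p
  rot[2] = pper3$pe
  rot[3] = per3$pep
  rot[4] = er3$pepp
  rot[5] = r3$peppe
  rot[6] = 3$pepper
  rot[7] = $pepper3
Sorted (with $ < everything):
  sorted[0] = $pepper3  (last char: '3')
  sorted[1] = 3$pepper  (last char: 'r')
  sorted[2] = epper3$p  (last char: 'p')
  sorted[3] = er3$pepp  (last char: 'p')
  sorted[4] = pepper3$  (last char: '$')
  sorted[5] = per3$pep  (last char: 'p')
  sorted[6] = pper3$pe  (last char: 'e')
  sorted[7] = r3$peppe  (last char: 'e')
Last column: 3rpp$pee
Original string S is at sorted index 4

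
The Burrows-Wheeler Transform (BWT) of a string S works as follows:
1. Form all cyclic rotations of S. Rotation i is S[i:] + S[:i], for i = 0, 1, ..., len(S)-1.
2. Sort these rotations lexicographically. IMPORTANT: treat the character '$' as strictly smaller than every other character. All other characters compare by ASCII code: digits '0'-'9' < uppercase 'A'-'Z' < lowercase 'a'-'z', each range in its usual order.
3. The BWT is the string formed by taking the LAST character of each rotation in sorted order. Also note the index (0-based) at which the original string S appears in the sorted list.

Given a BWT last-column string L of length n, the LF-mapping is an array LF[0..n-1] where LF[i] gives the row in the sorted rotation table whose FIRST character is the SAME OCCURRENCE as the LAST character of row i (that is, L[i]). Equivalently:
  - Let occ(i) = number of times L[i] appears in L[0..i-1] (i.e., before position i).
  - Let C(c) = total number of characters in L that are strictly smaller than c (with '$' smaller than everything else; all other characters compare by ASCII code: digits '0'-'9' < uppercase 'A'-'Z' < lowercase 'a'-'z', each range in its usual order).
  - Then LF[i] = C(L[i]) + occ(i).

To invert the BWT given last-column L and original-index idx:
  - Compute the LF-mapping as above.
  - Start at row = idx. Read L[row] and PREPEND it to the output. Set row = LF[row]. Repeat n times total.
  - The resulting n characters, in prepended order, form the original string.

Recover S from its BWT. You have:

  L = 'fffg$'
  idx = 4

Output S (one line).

Answer: gfff$

Derivation:
LF mapping: 1 2 3 4 0
Walk LF starting at row 4, prepending L[row]:
  step 1: row=4, L[4]='$', prepend. Next row=LF[4]=0
  step 2: row=0, L[0]='f', prepend. Next row=LF[0]=1
  step 3: row=1, L[1]='f', prepend. Next row=LF[1]=2
  step 4: row=2, L[2]='f', prepend. Next row=LF[2]=3
  step 5: row=3, L[3]='g', prepend. Next row=LF[3]=4
Reversed output: gfff$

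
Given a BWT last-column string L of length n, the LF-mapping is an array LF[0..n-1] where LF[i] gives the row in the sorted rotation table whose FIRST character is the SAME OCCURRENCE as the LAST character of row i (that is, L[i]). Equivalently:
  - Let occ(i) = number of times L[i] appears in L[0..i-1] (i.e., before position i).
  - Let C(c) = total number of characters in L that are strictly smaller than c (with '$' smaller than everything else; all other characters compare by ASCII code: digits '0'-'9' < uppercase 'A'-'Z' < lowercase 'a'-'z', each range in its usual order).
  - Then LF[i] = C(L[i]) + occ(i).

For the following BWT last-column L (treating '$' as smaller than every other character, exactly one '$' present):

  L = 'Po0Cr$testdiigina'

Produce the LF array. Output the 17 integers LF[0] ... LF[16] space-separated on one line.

Char counts: '$':1, '0':1, 'C':1, 'P':1, 'a':1, 'd':1, 'e':1, 'g':1, 'i':3, 'n':1, 'o':1, 'r':1, 's':1, 't':2
C (first-col start): C('$')=0, C('0')=1, C('C')=2, C('P')=3, C('a')=4, C('d')=5, C('e')=6, C('g')=7, C('i')=8, C('n')=11, C('o')=12, C('r')=13, C('s')=14, C('t')=15
L[0]='P': occ=0, LF[0]=C('P')+0=3+0=3
L[1]='o': occ=0, LF[1]=C('o')+0=12+0=12
L[2]='0': occ=0, LF[2]=C('0')+0=1+0=1
L[3]='C': occ=0, LF[3]=C('C')+0=2+0=2
L[4]='r': occ=0, LF[4]=C('r')+0=13+0=13
L[5]='$': occ=0, LF[5]=C('$')+0=0+0=0
L[6]='t': occ=0, LF[6]=C('t')+0=15+0=15
L[7]='e': occ=0, LF[7]=C('e')+0=6+0=6
L[8]='s': occ=0, LF[8]=C('s')+0=14+0=14
L[9]='t': occ=1, LF[9]=C('t')+1=15+1=16
L[10]='d': occ=0, LF[10]=C('d')+0=5+0=5
L[11]='i': occ=0, LF[11]=C('i')+0=8+0=8
L[12]='i': occ=1, LF[12]=C('i')+1=8+1=9
L[13]='g': occ=0, LF[13]=C('g')+0=7+0=7
L[14]='i': occ=2, LF[14]=C('i')+2=8+2=10
L[15]='n': occ=0, LF[15]=C('n')+0=11+0=11
L[16]='a': occ=0, LF[16]=C('a')+0=4+0=4

Answer: 3 12 1 2 13 0 15 6 14 16 5 8 9 7 10 11 4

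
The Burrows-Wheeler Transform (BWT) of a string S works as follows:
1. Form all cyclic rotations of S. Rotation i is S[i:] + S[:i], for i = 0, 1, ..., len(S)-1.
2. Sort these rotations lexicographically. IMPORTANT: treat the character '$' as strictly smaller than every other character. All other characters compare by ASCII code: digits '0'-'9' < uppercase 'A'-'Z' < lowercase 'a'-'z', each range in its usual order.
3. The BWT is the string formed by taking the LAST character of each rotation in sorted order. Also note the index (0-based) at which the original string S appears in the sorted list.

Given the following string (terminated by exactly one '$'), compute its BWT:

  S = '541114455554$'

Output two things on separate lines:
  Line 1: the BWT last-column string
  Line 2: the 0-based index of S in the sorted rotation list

All 13 rotations (rotation i = S[i:]+S[:i]):
  rot[0] = 541114455554$
  rot[1] = 41114455554$5
  rot[2] = 1114455554$54
  rot[3] = 114455554$541
  rot[4] = 14455554$5411
  rot[5] = 4455554$54111
  rot[6] = 455554$541114
  rot[7] = 55554$5411144
  rot[8] = 5554$54111445
  rot[9] = 554$541114455
  rot[10] = 54$5411144555
  rot[11] = 4$54111445555
  rot[12] = $541114455554
Sorted (with $ < everything):
  sorted[0] = $541114455554  (last char: '4')
  sorted[1] = 1114455554$54  (last char: '4')
  sorted[2] = 114455554$541  (last char: '1')
  sorted[3] = 14455554$5411  (last char: '1')
  sorted[4] = 4$54111445555  (last char: '5')
  sorted[5] = 41114455554$5  (last char: '5')
  sorted[6] = 4455554$54111  (last char: '1')
  sorted[7] = 455554$541114  (last char: '4')
  sorted[8] = 54$5411144555  (last char: '5')
  sorted[9] = 541114455554$  (last char: '$')
  sorted[10] = 554$541114455  (last char: '5')
  sorted[11] = 5554$54111445  (last char: '5')
  sorted[12] = 55554$5411144  (last char: '4')
Last column: 441155145$554
Original string S is at sorted index 9

Answer: 441155145$554
9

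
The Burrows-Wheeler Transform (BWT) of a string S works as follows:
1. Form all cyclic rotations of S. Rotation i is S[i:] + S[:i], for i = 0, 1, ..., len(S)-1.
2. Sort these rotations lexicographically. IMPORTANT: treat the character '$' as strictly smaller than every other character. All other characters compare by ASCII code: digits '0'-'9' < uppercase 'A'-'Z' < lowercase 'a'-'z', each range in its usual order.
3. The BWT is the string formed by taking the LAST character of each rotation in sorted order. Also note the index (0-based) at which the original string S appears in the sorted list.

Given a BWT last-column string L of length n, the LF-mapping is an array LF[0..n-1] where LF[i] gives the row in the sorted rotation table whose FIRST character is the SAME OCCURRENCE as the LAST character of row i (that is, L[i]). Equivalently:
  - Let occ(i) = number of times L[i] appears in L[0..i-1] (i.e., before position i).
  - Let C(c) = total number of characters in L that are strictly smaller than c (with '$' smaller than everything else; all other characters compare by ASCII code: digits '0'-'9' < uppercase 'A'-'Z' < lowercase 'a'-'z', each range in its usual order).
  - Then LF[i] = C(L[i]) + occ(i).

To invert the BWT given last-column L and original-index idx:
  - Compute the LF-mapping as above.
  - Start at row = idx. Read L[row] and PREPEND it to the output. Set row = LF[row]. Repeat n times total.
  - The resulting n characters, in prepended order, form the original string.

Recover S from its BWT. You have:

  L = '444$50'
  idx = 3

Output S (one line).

LF mapping: 2 3 4 0 5 1
Walk LF starting at row 3, prepending L[row]:
  step 1: row=3, L[3]='$', prepend. Next row=LF[3]=0
  step 2: row=0, L[0]='4', prepend. Next row=LF[0]=2
  step 3: row=2, L[2]='4', prepend. Next row=LF[2]=4
  step 4: row=4, L[4]='5', prepend. Next row=LF[4]=5
  step 5: row=5, L[5]='0', prepend. Next row=LF[5]=1
  step 6: row=1, L[1]='4', prepend. Next row=LF[1]=3
Reversed output: 40544$

Answer: 40544$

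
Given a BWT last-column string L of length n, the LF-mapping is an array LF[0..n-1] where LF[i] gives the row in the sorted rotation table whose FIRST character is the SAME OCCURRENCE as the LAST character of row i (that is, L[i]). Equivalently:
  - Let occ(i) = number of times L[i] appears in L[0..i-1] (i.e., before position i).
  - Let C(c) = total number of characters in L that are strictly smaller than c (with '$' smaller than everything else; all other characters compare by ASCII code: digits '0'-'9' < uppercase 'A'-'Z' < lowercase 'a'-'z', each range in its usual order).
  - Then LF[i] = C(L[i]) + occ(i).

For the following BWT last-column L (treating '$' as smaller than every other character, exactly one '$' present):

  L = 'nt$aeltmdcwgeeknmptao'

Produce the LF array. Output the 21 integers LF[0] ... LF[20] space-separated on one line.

Answer: 13 17 0 1 5 10 18 11 4 3 20 8 6 7 9 14 12 16 19 2 15

Derivation:
Char counts: '$':1, 'a':2, 'c':1, 'd':1, 'e':3, 'g':1, 'k':1, 'l':1, 'm':2, 'n':2, 'o':1, 'p':1, 't':3, 'w':1
C (first-col start): C('$')=0, C('a')=1, C('c')=3, C('d')=4, C('e')=5, C('g')=8, C('k')=9, C('l')=10, C('m')=11, C('n')=13, C('o')=15, C('p')=16, C('t')=17, C('w')=20
L[0]='n': occ=0, LF[0]=C('n')+0=13+0=13
L[1]='t': occ=0, LF[1]=C('t')+0=17+0=17
L[2]='$': occ=0, LF[2]=C('$')+0=0+0=0
L[3]='a': occ=0, LF[3]=C('a')+0=1+0=1
L[4]='e': occ=0, LF[4]=C('e')+0=5+0=5
L[5]='l': occ=0, LF[5]=C('l')+0=10+0=10
L[6]='t': occ=1, LF[6]=C('t')+1=17+1=18
L[7]='m': occ=0, LF[7]=C('m')+0=11+0=11
L[8]='d': occ=0, LF[8]=C('d')+0=4+0=4
L[9]='c': occ=0, LF[9]=C('c')+0=3+0=3
L[10]='w': occ=0, LF[10]=C('w')+0=20+0=20
L[11]='g': occ=0, LF[11]=C('g')+0=8+0=8
L[12]='e': occ=1, LF[12]=C('e')+1=5+1=6
L[13]='e': occ=2, LF[13]=C('e')+2=5+2=7
L[14]='k': occ=0, LF[14]=C('k')+0=9+0=9
L[15]='n': occ=1, LF[15]=C('n')+1=13+1=14
L[16]='m': occ=1, LF[16]=C('m')+1=11+1=12
L[17]='p': occ=0, LF[17]=C('p')+0=16+0=16
L[18]='t': occ=2, LF[18]=C('t')+2=17+2=19
L[19]='a': occ=1, LF[19]=C('a')+1=1+1=2
L[20]='o': occ=0, LF[20]=C('o')+0=15+0=15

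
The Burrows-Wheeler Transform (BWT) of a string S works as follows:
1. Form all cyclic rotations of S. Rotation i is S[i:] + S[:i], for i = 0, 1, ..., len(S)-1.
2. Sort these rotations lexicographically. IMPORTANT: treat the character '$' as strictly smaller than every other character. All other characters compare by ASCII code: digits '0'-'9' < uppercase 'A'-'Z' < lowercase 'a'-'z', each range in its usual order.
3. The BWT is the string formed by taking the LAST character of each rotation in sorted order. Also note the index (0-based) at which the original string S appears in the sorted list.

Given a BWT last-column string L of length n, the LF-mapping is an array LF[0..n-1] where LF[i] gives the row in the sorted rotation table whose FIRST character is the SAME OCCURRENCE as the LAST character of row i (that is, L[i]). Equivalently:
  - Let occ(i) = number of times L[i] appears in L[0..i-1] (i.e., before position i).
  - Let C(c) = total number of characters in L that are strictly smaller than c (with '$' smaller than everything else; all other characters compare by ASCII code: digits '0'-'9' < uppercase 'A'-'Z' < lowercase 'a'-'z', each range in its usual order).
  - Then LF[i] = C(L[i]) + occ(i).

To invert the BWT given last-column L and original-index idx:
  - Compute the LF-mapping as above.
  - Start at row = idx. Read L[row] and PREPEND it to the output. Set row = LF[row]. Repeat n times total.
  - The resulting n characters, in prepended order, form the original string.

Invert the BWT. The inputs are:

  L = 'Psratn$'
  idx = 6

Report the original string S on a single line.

Answer: transP$

Derivation:
LF mapping: 1 5 4 2 6 3 0
Walk LF starting at row 6, prepending L[row]:
  step 1: row=6, L[6]='$', prepend. Next row=LF[6]=0
  step 2: row=0, L[0]='P', prepend. Next row=LF[0]=1
  step 3: row=1, L[1]='s', prepend. Next row=LF[1]=5
  step 4: row=5, L[5]='n', prepend. Next row=LF[5]=3
  step 5: row=3, L[3]='a', prepend. Next row=LF[3]=2
  step 6: row=2, L[2]='r', prepend. Next row=LF[2]=4
  step 7: row=4, L[4]='t', prepend. Next row=LF[4]=6
Reversed output: transP$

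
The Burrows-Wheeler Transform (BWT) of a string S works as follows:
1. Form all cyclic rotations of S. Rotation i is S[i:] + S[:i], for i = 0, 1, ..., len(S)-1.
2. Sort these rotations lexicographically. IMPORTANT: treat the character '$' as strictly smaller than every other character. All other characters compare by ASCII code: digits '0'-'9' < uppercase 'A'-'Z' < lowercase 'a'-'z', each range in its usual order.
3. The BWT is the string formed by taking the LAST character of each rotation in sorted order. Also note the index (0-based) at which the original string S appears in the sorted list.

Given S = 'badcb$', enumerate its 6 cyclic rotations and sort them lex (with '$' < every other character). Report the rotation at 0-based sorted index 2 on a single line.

All 6 rotations (rotation i = S[i:]+S[:i]):
  rot[0] = badcb$
  rot[1] = adcb$b
  rot[2] = dcb$ba
  rot[3] = cb$bad
  rot[4] = b$badc
  rot[5] = $badcb
Sorted (with $ < everything):
  sorted[0] = $badcb
  sorted[1] = adcb$b
  sorted[2] = b$badc
  sorted[3] = badcb$
  sorted[4] = cb$bad
  sorted[5] = dcb$ba
sorted[2] = b$badc

Answer: b$badc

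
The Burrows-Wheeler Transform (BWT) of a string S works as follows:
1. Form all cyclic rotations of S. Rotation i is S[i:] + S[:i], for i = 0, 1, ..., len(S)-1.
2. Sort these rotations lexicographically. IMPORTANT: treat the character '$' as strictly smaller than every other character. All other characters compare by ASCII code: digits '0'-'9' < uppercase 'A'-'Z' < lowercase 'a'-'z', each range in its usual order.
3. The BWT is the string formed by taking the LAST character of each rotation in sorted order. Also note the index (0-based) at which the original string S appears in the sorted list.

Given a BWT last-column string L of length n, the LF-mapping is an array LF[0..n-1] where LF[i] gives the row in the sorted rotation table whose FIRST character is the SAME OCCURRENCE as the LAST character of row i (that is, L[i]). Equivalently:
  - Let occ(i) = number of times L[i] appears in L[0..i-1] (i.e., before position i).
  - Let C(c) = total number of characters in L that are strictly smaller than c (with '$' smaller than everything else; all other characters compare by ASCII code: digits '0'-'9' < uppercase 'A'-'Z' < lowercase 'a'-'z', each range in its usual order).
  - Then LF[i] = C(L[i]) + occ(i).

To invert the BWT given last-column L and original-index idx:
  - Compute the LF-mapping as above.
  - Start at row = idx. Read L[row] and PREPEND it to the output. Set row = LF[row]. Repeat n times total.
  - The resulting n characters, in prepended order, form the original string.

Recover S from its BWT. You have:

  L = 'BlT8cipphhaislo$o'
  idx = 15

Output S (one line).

Answer: philosophical8TB$

Derivation:
LF mapping: 2 10 3 1 5 8 14 15 6 7 4 9 16 11 12 0 13
Walk LF starting at row 15, prepending L[row]:
  step 1: row=15, L[15]='$', prepend. Next row=LF[15]=0
  step 2: row=0, L[0]='B', prepend. Next row=LF[0]=2
  step 3: row=2, L[2]='T', prepend. Next row=LF[2]=3
  step 4: row=3, L[3]='8', prepend. Next row=LF[3]=1
  step 5: row=1, L[1]='l', prepend. Next row=LF[1]=10
  step 6: row=10, L[10]='a', prepend. Next row=LF[10]=4
  step 7: row=4, L[4]='c', prepend. Next row=LF[4]=5
  step 8: row=5, L[5]='i', prepend. Next row=LF[5]=8
  step 9: row=8, L[8]='h', prepend. Next row=LF[8]=6
  step 10: row=6, L[6]='p', prepend. Next row=LF[6]=14
  step 11: row=14, L[14]='o', prepend. Next row=LF[14]=12
  step 12: row=12, L[12]='s', prepend. Next row=LF[12]=16
  step 13: row=16, L[16]='o', prepend. Next row=LF[16]=13
  step 14: row=13, L[13]='l', prepend. Next row=LF[13]=11
  step 15: row=11, L[11]='i', prepend. Next row=LF[11]=9
  step 16: row=9, L[9]='h', prepend. Next row=LF[9]=7
  step 17: row=7, L[7]='p', prepend. Next row=LF[7]=15
Reversed output: philosophical8TB$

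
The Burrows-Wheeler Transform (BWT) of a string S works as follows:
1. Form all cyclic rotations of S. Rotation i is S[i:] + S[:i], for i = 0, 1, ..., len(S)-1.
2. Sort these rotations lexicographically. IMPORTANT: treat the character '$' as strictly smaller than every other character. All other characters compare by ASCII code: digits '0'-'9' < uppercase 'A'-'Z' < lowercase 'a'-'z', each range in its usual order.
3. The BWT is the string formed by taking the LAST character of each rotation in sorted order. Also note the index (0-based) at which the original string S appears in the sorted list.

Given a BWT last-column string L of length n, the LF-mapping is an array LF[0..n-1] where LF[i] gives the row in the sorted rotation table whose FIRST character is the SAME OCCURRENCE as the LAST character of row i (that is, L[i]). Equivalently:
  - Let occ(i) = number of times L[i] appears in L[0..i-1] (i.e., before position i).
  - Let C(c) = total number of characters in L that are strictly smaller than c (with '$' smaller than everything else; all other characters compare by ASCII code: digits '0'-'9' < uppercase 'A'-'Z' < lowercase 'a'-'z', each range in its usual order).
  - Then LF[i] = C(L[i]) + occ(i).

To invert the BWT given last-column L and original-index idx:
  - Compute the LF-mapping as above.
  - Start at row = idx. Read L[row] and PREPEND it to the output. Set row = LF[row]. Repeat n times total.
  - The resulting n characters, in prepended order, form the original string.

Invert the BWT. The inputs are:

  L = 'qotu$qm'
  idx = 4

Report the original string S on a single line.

LF mapping: 3 2 5 6 0 4 1
Walk LF starting at row 4, prepending L[row]:
  step 1: row=4, L[4]='$', prepend. Next row=LF[4]=0
  step 2: row=0, L[0]='q', prepend. Next row=LF[0]=3
  step 3: row=3, L[3]='u', prepend. Next row=LF[3]=6
  step 4: row=6, L[6]='m', prepend. Next row=LF[6]=1
  step 5: row=1, L[1]='o', prepend. Next row=LF[1]=2
  step 6: row=2, L[2]='t', prepend. Next row=LF[2]=5
  step 7: row=5, L[5]='q', prepend. Next row=LF[5]=4
Reversed output: qtomuq$

Answer: qtomuq$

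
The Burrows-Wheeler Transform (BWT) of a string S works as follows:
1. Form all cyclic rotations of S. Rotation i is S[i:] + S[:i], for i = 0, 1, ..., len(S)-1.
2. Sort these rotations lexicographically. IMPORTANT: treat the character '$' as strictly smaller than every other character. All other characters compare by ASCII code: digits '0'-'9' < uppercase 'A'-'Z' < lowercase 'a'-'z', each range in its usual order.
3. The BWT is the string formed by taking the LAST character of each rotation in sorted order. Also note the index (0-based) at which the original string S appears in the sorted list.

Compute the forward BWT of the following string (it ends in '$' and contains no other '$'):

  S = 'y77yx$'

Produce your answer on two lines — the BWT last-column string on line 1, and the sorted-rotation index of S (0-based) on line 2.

All 6 rotations (rotation i = S[i:]+S[:i]):
  rot[0] = y77yx$
  rot[1] = 77yx$y
  rot[2] = 7yx$y7
  rot[3] = yx$y77
  rot[4] = x$y77y
  rot[5] = $y77yx
Sorted (with $ < everything):
  sorted[0] = $y77yx  (last char: 'x')
  sorted[1] = 77yx$y  (last char: 'y')
  sorted[2] = 7yx$y7  (last char: '7')
  sorted[3] = x$y77y  (last char: 'y')
  sorted[4] = y77yx$  (last char: '$')
  sorted[5] = yx$y77  (last char: '7')
Last column: xy7y$7
Original string S is at sorted index 4

Answer: xy7y$7
4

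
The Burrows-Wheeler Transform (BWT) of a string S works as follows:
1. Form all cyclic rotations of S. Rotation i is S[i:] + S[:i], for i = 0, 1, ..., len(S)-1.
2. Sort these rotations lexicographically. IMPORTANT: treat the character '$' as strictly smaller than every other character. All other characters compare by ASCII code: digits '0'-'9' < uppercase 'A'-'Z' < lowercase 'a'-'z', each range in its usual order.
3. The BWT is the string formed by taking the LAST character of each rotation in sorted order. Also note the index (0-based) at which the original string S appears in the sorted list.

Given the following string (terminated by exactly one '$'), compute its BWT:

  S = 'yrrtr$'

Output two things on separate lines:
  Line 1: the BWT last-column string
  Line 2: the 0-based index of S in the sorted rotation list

All 6 rotations (rotation i = S[i:]+S[:i]):
  rot[0] = yrrtr$
  rot[1] = rrtr$y
  rot[2] = rtr$yr
  rot[3] = tr$yrr
  rot[4] = r$yrrt
  rot[5] = $yrrtr
Sorted (with $ < everything):
  sorted[0] = $yrrtr  (last char: 'r')
  sorted[1] = r$yrrt  (last char: 't')
  sorted[2] = rrtr$y  (last char: 'y')
  sorted[3] = rtr$yr  (last char: 'r')
  sorted[4] = tr$yrr  (last char: 'r')
  sorted[5] = yrrtr$  (last char: '$')
Last column: rtyrr$
Original string S is at sorted index 5

Answer: rtyrr$
5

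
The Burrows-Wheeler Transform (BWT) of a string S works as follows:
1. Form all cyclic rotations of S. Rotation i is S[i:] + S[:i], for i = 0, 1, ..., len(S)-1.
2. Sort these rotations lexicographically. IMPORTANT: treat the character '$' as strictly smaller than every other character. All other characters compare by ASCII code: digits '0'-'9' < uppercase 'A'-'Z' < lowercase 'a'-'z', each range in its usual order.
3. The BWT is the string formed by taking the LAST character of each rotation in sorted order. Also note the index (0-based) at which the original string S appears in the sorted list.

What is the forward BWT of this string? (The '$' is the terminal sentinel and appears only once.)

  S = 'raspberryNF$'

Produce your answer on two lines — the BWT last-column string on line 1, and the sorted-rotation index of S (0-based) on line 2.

Answer: FNyrpbs$erar
7

Derivation:
All 12 rotations (rotation i = S[i:]+S[:i]):
  rot[0] = raspberryNF$
  rot[1] = aspberryNF$r
  rot[2] = spberryNF$ra
  rot[3] = pberryNF$ras
  rot[4] = berryNF$rasp
  rot[5] = erryNF$raspb
  rot[6] = rryNF$raspbe
  rot[7] = ryNF$raspber
  rot[8] = yNF$raspberr
  rot[9] = NF$raspberry
  rot[10] = F$raspberryN
  rot[11] = $raspberryNF
Sorted (with $ < everything):
  sorted[0] = $raspberryNF  (last char: 'F')
  sorted[1] = F$raspberryN  (last char: 'N')
  sorted[2] = NF$raspberry  (last char: 'y')
  sorted[3] = aspberryNF$r  (last char: 'r')
  sorted[4] = berryNF$rasp  (last char: 'p')
  sorted[5] = erryNF$raspb  (last char: 'b')
  sorted[6] = pberryNF$ras  (last char: 's')
  sorted[7] = raspberryNF$  (last char: '$')
  sorted[8] = rryNF$raspbe  (last char: 'e')
  sorted[9] = ryNF$raspber  (last char: 'r')
  sorted[10] = spberryNF$ra  (last char: 'a')
  sorted[11] = yNF$raspberr  (last char: 'r')
Last column: FNyrpbs$erar
Original string S is at sorted index 7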